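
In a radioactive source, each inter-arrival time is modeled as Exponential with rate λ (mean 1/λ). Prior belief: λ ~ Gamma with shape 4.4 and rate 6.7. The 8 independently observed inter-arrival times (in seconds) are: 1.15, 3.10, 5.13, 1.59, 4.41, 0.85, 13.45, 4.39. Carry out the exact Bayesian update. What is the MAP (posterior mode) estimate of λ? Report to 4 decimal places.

0.2796

With a Gamma(shape α, rate β) prior on the exponential rate λ, the posterior after n observations with total T = Σxᵢ is Gamma(α+n, β+T).
Sum of observations T = 34.07 seconds; n = 8.
Posterior: Gamma(4.4+8, 6.7+34.07) = Gamma(12.4, 40.77).
Mode = (α−1)/β = 0.2796.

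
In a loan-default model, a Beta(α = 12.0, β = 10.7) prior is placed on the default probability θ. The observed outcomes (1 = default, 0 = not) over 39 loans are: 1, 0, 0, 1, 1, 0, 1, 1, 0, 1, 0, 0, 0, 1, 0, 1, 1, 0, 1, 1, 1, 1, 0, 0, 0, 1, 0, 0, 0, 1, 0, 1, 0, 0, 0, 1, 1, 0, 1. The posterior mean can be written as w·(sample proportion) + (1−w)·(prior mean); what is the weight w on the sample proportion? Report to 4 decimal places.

The Beta prior is conjugate to a Binomial/Bernoulli likelihood; the update adds successes to α and failures to β.
Posterior mean = (α₀+k)/(α₀+β₀+n) = [n/(α₀+β₀+n)]·(k/n) + [(α₀+β₀)/(α₀+β₀+n)]·α₀/(α₀+β₀), so only n and the prior enter the weight.
The weight on the data is w = n/(α₀+β₀+n) = 39/(12.0+10.7+39) = 39/61.7 = 0.6321.

0.6321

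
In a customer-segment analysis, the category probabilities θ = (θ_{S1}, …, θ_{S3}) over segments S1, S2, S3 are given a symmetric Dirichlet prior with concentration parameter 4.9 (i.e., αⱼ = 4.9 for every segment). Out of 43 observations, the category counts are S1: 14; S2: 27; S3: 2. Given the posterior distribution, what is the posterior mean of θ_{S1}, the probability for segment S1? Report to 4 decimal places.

The Dirichlet prior is conjugate to the Multinomial likelihood: each posterior αⱼ = prior αⱼ + observed count nⱼ.
Posterior concentration: (18.9, 31.9, 6.9), total = 57.7.
E[θ_{S1}|data] = α_{S1}/Σα = 18.9/57.7 = 0.3276.

0.3276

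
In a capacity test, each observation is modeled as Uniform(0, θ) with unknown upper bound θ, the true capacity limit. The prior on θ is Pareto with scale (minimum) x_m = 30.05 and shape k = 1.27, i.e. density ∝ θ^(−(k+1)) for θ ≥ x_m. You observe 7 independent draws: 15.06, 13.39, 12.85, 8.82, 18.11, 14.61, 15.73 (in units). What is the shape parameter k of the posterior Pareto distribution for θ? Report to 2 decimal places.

A Pareto(scale x_m, shape k) prior on the upper bound θ of Uniform(0, θ) is conjugate: posterior is Pareto(max(x_m, max xᵢ), k + n).
Sample maximum = 18.11; prior scale x_m = 30.05 → posterior scale = max = 30.05.
Posterior shape = 1.27 + 7 = 8.27.
Posterior shape k = 8.27.

8.27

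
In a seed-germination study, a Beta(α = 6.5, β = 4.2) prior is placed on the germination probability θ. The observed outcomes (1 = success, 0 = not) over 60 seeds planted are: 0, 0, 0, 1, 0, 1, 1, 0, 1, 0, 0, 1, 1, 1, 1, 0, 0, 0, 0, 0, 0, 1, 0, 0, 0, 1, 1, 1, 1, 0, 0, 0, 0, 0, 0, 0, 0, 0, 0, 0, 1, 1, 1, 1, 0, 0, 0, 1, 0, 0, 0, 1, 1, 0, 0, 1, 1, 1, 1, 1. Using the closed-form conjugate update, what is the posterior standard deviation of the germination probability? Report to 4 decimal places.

0.0587

The Beta prior is conjugate to a Binomial/Bernoulli likelihood; the update adds successes to α and failures to β.
Posterior: Beta(α+k, β+n−k) = Beta(6.5+25, 4.2+35) = Beta(31.5, 39.2).
Var = αβ/((α+β)²(α+β+1)) = 31.5·39.2/(70.7²·71.7) = 0.00344539; SD = √0.00344539 = 0.0587.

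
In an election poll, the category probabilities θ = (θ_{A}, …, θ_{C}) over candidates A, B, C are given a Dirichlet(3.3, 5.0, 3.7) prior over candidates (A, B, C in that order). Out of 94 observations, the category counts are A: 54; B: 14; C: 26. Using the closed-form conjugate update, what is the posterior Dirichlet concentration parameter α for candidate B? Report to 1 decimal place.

The Dirichlet prior is conjugate to the Multinomial likelihood: each posterior αⱼ = prior αⱼ + observed count nⱼ.
Posterior concentration: (57.3, 19.0, 29.7), total = 106.0.
α_{B} = 5.0 + 14 = 19.0.

19.0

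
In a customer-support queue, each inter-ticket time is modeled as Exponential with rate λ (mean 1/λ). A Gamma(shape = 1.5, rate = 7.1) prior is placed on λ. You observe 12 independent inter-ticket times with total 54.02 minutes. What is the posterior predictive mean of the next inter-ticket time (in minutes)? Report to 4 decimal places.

4.8896

With a Gamma(shape α, rate β) prior on the exponential rate λ, the posterior after n observations with total T = Σxᵢ is Gamma(α+n, β+T).
Posterior: Gamma(1.5+12, 7.1+54.02) = Gamma(13.5, 61.12).
The predictive distribution for the next observation is Lomax; its mean is β/(α−1) = 61.12/12.5 = 4.8896.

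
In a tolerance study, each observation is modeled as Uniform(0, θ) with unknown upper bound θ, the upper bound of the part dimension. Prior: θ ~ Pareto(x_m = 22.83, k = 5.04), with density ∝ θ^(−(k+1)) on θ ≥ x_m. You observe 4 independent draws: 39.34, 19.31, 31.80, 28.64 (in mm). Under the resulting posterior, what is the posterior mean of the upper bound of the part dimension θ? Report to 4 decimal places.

A Pareto(scale x_m, shape k) prior on the upper bound θ of Uniform(0, θ) is conjugate: posterior is Pareto(max(x_m, max xᵢ), k + n).
Sample maximum = 39.34; prior scale x_m = 22.83 → posterior scale = max = 39.34.
Posterior shape = 5.04 + 4 = 9.04.
E[θ|data] = k·x_m/(k−1) = 9.04·39.34/8.04 = 44.2330.

44.2330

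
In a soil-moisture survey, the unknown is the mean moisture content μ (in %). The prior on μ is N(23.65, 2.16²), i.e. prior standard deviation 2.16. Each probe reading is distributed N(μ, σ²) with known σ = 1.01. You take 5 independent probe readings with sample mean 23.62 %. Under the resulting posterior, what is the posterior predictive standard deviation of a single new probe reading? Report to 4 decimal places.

For Normal data with known variance σ², a Normal(μ₀, σ₀²) prior on μ is conjugate. Posterior precision = 1/σ₀² + n/σ²; posterior mean is the precision-weighted average of μ₀ and x̄.
σ₀² = 2.16² = 4.6656, σ² = 1.01² = 1.0201; σ² + n·σ₀² = 1.0201 + 5·4.6656 = 24.3481.
Posterior precision = 1/σ₀² + n/σ² = 1/4.6656 + 5/1.0201 = (σ² + n·σ₀²)/(σ₀²σ²) = 24.3481/(4.6656·1.0201); posterior variance σₙ² = σ₀²σ²/(σ² + n·σ₀²) = 4.6656·1.0201/24.3481 = 0.195472.
Predictive variance for one new observation = σₙ² + σ² = 4.6656·1.0201/24.3481 + 1.0201 = σ²·(σ₀² + 24.3481)/24.3481 = 1.0201·29.0137/24.3481 = 1.215572; SD = √(1.0201·29.0137/24.3481) = 1.1025.

1.1025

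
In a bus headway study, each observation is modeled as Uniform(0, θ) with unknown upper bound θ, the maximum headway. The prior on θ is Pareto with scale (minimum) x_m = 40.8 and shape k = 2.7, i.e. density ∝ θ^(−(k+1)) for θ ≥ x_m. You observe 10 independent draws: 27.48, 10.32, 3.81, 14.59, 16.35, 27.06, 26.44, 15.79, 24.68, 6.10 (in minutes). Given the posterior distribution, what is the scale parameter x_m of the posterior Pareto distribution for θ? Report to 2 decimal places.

40.80

A Pareto(scale x_m, shape k) prior on the upper bound θ of Uniform(0, θ) is conjugate: posterior is Pareto(max(x_m, max xᵢ), k + n).
Sample maximum = 27.48; prior scale x_m = 40.8 → posterior scale = max = 40.80.
Posterior shape = 2.7 + 10 = 12.7.
Posterior scale x_m = 40.80.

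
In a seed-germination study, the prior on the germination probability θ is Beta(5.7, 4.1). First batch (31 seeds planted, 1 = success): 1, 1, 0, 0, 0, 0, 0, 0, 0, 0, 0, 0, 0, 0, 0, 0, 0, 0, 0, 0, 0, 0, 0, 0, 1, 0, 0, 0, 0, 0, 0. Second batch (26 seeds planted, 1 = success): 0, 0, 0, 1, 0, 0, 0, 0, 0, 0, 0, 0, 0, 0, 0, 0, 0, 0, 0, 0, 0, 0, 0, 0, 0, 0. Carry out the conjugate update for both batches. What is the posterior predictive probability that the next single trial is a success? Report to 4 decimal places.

0.1452

The Beta prior is conjugate to a Binomial/Bernoulli likelihood; the update adds successes to α and failures to β.
After batch 1: Beta(5.7+3, 4.1+28) = Beta(8.7, 32.1).
After batch 2: Beta(8.7+1, 32.1+25) = Beta(9.7, 57.1).
For a single future Bernoulli trial, P(success | data) = α/(α+β) = 0.1452.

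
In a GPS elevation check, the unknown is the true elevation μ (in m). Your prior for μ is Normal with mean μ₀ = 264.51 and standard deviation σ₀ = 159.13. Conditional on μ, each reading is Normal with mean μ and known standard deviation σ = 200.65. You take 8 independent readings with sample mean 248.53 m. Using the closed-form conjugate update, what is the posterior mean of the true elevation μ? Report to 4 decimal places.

251.1793

For Normal data with known variance σ², a Normal(μ₀, σ₀²) prior on μ is conjugate. Posterior precision = 1/σ₀² + n/σ²; posterior mean is the precision-weighted average of μ₀ and x̄.
n·x̄ = 8·248.53 = 1988.24.
σ₀² = 159.13² = 25322.3569, σ² = 200.65² = 40260.4225; σ² + n·σ₀² = 40260.4225 + 8·25322.3569 = 242839.2777.
Posterior mean = (μ₀/σ₀² + n·x̄/σ²)/(1/σ₀² + n/σ²) = (σ²·μ₀ + σ₀²·n·x̄)/(σ² + n·σ₀²) = (40260.4225·264.51 + 25322.3569·1988.24)/242839.2777 = 60996207.238331/242839.2777 = 251.1793.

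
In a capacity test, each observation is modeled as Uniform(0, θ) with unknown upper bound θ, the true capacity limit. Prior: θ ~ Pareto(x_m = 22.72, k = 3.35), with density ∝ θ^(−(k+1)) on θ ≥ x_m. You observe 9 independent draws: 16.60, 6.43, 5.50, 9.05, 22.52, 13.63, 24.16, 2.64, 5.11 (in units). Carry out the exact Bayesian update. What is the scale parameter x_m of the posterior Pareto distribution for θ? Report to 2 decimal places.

24.16

A Pareto(scale x_m, shape k) prior on the upper bound θ of Uniform(0, θ) is conjugate: posterior is Pareto(max(x_m, max xᵢ), k + n).
Sample maximum = 24.16; prior scale x_m = 22.72 → posterior scale = max = 24.16.
Posterior shape = 3.35 + 9 = 12.35.
Posterior scale x_m = 24.16.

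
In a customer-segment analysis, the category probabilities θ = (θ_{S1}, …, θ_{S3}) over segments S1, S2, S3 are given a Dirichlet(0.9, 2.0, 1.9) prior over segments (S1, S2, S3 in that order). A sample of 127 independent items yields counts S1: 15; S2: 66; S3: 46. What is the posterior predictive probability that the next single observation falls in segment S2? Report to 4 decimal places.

0.5159

The Dirichlet prior is conjugate to the Multinomial likelihood: each posterior αⱼ = prior αⱼ + observed count nⱼ.
Posterior concentration: (15.9, 68.0, 47.9), total = 131.8.
P(next = S2 | data) = α_{S2}/Σα = 0.5159.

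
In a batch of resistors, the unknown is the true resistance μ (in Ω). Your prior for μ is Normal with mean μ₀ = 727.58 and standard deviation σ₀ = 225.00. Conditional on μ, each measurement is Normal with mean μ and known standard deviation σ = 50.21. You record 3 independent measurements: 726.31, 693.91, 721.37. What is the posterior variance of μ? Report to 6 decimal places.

826.626474

For Normal data with known variance σ², a Normal(μ₀, σ₀²) prior on μ is conjugate. Posterior precision = 1/σ₀² + n/σ²; posterior mean is the precision-weighted average of μ₀ and x̄.
σ₀² = 225.00² = 50625, σ² = 50.21² = 2521.0441; σ² + n·σ₀² = 2521.0441 + 3·50625 = 154396.0441.
Posterior precision = 1/σ₀² + n/σ² = 1/50625 + 3/2521.0441 = (σ² + n·σ₀²)/(σ₀²σ²) = 154396.0441/(50625·2521.0441); posterior variance σₙ² = σ₀²σ²/(σ² + n·σ₀²) = 50625·2521.0441/154396.0441 = 826.626474.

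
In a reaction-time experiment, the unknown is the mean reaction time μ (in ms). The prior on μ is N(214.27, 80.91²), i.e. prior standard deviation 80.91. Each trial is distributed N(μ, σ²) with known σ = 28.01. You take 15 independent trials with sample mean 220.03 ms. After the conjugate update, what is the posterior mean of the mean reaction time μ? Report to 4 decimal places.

For Normal data with known variance σ², a Normal(μ₀, σ₀²) prior on μ is conjugate. Posterior precision = 1/σ₀² + n/σ²; posterior mean is the precision-weighted average of μ₀ and x̄.
n·x̄ = 15·220.03 = 3300.45.
σ₀² = 80.91² = 6546.4281, σ² = 28.01² = 784.5601; σ² + n·σ₀² = 784.5601 + 15·6546.4281 = 98980.9816.
Posterior mean = (μ₀/σ₀² + n·x̄/σ²)/(1/σ₀² + n/σ²) = (σ²·μ₀ + σ₀²·n·x̄)/(σ² + n·σ₀²) = (784.5601·214.27 + 6546.4281·3300.45)/98980.9816 = 21774266.315272/98980.9816 = 219.9843.

219.9843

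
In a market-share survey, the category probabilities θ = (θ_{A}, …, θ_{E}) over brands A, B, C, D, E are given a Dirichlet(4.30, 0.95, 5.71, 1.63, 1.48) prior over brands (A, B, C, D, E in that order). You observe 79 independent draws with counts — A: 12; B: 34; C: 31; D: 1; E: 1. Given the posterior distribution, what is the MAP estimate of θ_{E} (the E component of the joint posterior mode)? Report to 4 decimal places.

0.0168

The Dirichlet prior is conjugate to the Multinomial likelihood: each posterior αⱼ = prior αⱼ + observed count nⱼ.
Posterior concentration: (16.30, 34.95, 36.71, 2.63, 2.48), total = 93.07.
Joint mode component: (α_{E}−1)/(Σα−K) = 1.48/88.07 = 0.0168.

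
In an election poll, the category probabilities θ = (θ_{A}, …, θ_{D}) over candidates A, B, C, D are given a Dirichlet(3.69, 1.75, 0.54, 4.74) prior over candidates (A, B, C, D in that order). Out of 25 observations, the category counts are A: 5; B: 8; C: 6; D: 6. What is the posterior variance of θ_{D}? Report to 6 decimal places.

0.005726

The Dirichlet prior is conjugate to the Multinomial likelihood: each posterior αⱼ = prior αⱼ + observed count nⱼ.
Posterior concentration: (8.69, 9.75, 6.54, 10.74), total = 35.72.
Var[θ_j] = α_j(Σα−α_j)/((Σα)²(Σα+1)) = 10.74·24.98/(35.72²·36.72) = 0.005726.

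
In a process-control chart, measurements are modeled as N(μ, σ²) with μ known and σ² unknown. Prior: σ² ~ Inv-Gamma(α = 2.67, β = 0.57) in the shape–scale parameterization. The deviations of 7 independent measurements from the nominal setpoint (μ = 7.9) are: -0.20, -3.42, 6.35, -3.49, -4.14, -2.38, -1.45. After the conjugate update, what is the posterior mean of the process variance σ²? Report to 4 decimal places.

With known mean μ and an Inverse-Gamma(α, β) prior on σ², the Normal likelihood is conjugate: posterior is Inv-Gamma(α + n/2, β + Σ(xᵢ−μ)²/2).
Σ(xᵢ−μ)² = (-0.20)² + (-3.42)² + (6.35)² + (-3.49)² + (-4.14)² + (-2.38)² + (-1.45)² = 89.1455.
Posterior: Inv-Gamma(2.67 + 7/2, 0.57 + 89.1455/2) = Inv-Gamma(6.17, 45.14275).
E[σ²|data] = β/(α−1) = 45.14275/5.17 = 8.7317.

8.7317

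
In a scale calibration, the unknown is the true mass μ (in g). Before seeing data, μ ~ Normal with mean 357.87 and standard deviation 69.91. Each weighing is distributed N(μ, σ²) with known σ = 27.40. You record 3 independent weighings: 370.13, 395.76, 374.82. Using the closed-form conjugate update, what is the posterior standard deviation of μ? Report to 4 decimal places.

15.4293

For Normal data with known variance σ², a Normal(μ₀, σ₀²) prior on μ is conjugate. Posterior precision = 1/σ₀² + n/σ²; posterior mean is the precision-weighted average of μ₀ and x̄.
σ₀² = 69.91² = 4887.4081, σ² = 27.40² = 750.76; σ² + n·σ₀² = 750.76 + 3·4887.4081 = 15412.9843.
Posterior precision = 1/σ₀² + n/σ² = 1/4887.4081 + 3/750.76 = (σ² + n·σ₀²)/(σ₀²σ²) = 15412.9843/(4887.4081·750.76); posterior variance σₙ² = σ₀²σ²/(σ² + n·σ₀²) = 4887.4081·750.76/15412.9843 = 238.063598.
Posterior SD = √σₙ² = √(4887.4081·750.76/15412.9843) = 15.4293.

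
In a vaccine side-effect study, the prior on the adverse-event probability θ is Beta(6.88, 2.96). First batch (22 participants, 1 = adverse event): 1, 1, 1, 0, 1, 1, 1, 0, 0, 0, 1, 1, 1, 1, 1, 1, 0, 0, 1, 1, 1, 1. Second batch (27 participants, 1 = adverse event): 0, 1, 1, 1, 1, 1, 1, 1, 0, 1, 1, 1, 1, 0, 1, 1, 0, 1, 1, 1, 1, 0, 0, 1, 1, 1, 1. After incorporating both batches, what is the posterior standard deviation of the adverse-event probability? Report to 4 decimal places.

The Beta prior is conjugate to a Binomial/Bernoulli likelihood; the update adds successes to α and failures to β.
After batch 1: Beta(6.88+16, 2.96+6) = Beta(22.88, 8.96).
After batch 2: Beta(22.88+21, 8.96+6) = Beta(43.88, 14.96).
Var = αβ/((α+β)²(α+β+1)) = 43.88·14.96/(58.84²·59.84) = 0.00316856; SD = √0.00316856 = 0.0563.

0.0563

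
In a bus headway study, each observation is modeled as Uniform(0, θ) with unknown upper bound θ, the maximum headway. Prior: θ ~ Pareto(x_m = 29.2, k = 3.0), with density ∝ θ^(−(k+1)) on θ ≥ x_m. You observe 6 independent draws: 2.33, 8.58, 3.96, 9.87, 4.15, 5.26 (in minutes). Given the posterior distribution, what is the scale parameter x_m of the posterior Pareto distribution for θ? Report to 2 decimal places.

29.20

A Pareto(scale x_m, shape k) prior on the upper bound θ of Uniform(0, θ) is conjugate: posterior is Pareto(max(x_m, max xᵢ), k + n).
Sample maximum = 9.87; prior scale x_m = 29.2 → posterior scale = max = 29.20.
Posterior shape = 3.0 + 6 = 9.0.
Posterior scale x_m = 29.20.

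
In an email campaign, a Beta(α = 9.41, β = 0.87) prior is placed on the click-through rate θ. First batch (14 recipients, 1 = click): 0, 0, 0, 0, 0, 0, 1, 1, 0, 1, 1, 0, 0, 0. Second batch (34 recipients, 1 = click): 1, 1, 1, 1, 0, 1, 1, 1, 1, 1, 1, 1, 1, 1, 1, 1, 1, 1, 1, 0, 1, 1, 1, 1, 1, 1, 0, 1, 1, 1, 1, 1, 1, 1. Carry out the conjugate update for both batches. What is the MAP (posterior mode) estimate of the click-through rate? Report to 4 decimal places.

0.7713

The Beta prior is conjugate to a Binomial/Bernoulli likelihood; the update adds successes to α and failures to β.
After batch 1: Beta(9.41+4, 0.87+10) = Beta(13.41, 10.87).
After batch 2: Beta(13.41+31, 10.87+3) = Beta(44.41, 13.87).
Mode of Beta(a,b) for a,b>1 is (a−1)/(a+b−2) = 43.41/56.28 = 0.7713.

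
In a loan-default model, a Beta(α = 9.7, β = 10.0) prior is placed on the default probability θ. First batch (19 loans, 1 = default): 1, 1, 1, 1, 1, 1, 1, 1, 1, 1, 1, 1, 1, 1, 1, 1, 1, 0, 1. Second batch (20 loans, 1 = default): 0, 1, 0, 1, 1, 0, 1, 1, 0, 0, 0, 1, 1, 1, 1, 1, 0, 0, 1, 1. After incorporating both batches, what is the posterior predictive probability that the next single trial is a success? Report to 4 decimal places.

0.6763

The Beta prior is conjugate to a Binomial/Bernoulli likelihood; the update adds successes to α and failures to β.
After batch 1: Beta(9.7+18, 10.0+1) = Beta(27.7, 11.0).
After batch 2: Beta(27.7+12, 11.0+8) = Beta(39.7, 19.0).
For a single future Bernoulli trial, P(success | data) = α/(α+β) = 0.6763.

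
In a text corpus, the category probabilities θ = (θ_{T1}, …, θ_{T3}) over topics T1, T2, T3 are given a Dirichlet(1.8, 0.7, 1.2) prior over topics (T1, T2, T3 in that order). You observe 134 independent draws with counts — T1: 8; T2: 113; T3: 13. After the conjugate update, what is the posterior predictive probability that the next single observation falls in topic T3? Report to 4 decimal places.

0.1031

The Dirichlet prior is conjugate to the Multinomial likelihood: each posterior αⱼ = prior αⱼ + observed count nⱼ.
Posterior concentration: (9.8, 113.7, 14.2), total = 137.7.
P(next = T3 | data) = α_{T3}/Σα = 0.1031.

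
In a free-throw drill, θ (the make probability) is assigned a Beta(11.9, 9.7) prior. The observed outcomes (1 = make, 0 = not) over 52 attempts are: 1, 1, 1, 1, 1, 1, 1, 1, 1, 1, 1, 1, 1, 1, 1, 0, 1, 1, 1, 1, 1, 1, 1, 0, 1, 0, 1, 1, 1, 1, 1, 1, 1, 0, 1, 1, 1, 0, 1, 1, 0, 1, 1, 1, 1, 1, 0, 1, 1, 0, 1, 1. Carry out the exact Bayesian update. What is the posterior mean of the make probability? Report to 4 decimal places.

The Beta prior is conjugate to a Binomial/Bernoulli likelihood; the update adds successes to α and failures to β.
Posterior: Beta(α+k, β+n−k) = Beta(11.9+44, 9.7+8) = Beta(55.9, 17.7).
Posterior mean = α/(α+β) = 55.9/73.6 = 0.7595.

0.7595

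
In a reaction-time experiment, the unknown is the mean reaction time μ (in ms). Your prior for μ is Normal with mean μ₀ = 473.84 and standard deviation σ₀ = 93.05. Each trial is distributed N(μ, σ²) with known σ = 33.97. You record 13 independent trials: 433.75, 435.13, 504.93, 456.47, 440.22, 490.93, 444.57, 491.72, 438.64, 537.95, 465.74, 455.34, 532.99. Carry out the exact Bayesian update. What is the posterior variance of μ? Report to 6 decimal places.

87.865414

For Normal data with known variance σ², a Normal(μ₀, σ₀²) prior on μ is conjugate. Posterior precision = 1/σ₀² + n/σ²; posterior mean is the precision-weighted average of μ₀ and x̄.
σ₀² = 93.05² = 8658.3025, σ² = 33.97² = 1153.9609; σ² + n·σ₀² = 1153.9609 + 13·8658.3025 = 113711.8934.
Posterior precision = 1/σ₀² + n/σ² = 1/8658.3025 + 13/1153.9609 = (σ² + n·σ₀²)/(σ₀²σ²) = 113711.8934/(8658.3025·1153.9609); posterior variance σₙ² = σ₀²σ²/(σ² + n·σ₀²) = 8658.3025·1153.9609/113711.8934 = 87.865414.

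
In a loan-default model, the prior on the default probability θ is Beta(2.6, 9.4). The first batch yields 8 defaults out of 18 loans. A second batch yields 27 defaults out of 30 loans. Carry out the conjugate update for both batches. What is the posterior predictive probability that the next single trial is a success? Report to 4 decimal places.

0.6267

The Beta prior is conjugate to a Binomial/Bernoulli likelihood; the update adds successes to α and failures to β.
After batch 1: Beta(2.6+8, 9.4+10) = Beta(10.6, 19.4).
After batch 2: Beta(10.6+27, 19.4+3) = Beta(37.6, 22.4).
For a single future Bernoulli trial, P(success | data) = α/(α+β) = 0.6267.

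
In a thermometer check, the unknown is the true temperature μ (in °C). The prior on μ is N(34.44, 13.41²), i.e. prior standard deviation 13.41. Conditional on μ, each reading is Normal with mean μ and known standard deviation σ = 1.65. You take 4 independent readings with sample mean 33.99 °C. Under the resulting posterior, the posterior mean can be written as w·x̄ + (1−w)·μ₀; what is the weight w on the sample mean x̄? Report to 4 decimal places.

0.9962

For Normal data with known variance σ², a Normal(μ₀, σ₀²) prior on μ is conjugate. Posterior precision = 1/σ₀² + n/σ²; posterior mean is the precision-weighted average of μ₀ and x̄.
σ₀² = 13.41² = 179.8281, σ² = 1.65² = 2.7225. Prior precision 1/σ₀² = 1/179.8281; data precision n/σ² = 4/2.7225.
w = (n/σ²)/(1/σ₀² + n/σ²) = n·σ₀²/(σ² + n·σ₀²) = 4·179.8281/(2.7225 + 4·179.8281) = 719.3124/722.0349 = 0.9962.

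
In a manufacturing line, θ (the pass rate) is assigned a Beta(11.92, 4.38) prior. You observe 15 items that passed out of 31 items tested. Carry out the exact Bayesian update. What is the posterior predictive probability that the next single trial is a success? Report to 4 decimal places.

0.5691

The Beta prior is conjugate to a Binomial/Bernoulli likelihood; the update adds successes to α and failures to β.
Posterior: Beta(α+k, β+n−k) = Beta(11.92+15, 4.38+16) = Beta(26.92, 20.38).
For a single future Bernoulli trial, P(success | data) = α/(α+β) = 0.5691.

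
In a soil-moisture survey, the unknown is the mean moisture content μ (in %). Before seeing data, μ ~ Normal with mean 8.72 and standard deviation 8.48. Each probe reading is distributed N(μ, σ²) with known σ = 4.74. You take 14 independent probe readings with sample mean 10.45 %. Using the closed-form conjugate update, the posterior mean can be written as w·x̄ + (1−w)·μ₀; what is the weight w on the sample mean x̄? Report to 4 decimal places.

0.9782

For Normal data with known variance σ², a Normal(μ₀, σ₀²) prior on μ is conjugate. Posterior precision = 1/σ₀² + n/σ²; posterior mean is the precision-weighted average of μ₀ and x̄.
σ₀² = 8.48² = 71.9104, σ² = 4.74² = 22.4676. Prior precision 1/σ₀² = 1/71.9104; data precision n/σ² = 14/22.4676.
w = (n/σ²)/(1/σ₀² + n/σ²) = n·σ₀²/(σ² + n·σ₀²) = 14·71.9104/(22.4676 + 14·71.9104) = 1006.7456/1029.2132 = 0.9782.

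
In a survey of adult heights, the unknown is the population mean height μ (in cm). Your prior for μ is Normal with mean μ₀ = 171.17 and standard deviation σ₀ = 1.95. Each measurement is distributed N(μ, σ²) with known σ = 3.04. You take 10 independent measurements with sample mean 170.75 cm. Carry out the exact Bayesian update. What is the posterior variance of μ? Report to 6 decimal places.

For Normal data with known variance σ², a Normal(μ₀, σ₀²) prior on μ is conjugate. Posterior precision = 1/σ₀² + n/σ²; posterior mean is the precision-weighted average of μ₀ and x̄.
σ₀² = 1.95² = 3.8025, σ² = 3.04² = 9.2416; σ² + n·σ₀² = 9.2416 + 10·3.8025 = 47.2666.
Posterior precision = 1/σ₀² + n/σ² = 1/3.8025 + 10/9.2416 = (σ² + n·σ₀²)/(σ₀²σ²) = 47.2666/(3.8025·9.2416); posterior variance σₙ² = σ₀²σ²/(σ² + n·σ₀²) = 3.8025·9.2416/47.2666 = 0.743468.

0.743468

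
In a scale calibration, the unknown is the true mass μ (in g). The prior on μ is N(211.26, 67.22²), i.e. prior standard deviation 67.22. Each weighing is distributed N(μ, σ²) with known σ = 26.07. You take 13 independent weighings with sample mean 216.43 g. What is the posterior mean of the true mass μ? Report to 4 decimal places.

216.3709

For Normal data with known variance σ², a Normal(μ₀, σ₀²) prior on μ is conjugate. Posterior precision = 1/σ₀² + n/σ²; posterior mean is the precision-weighted average of μ₀ and x̄.
n·x̄ = 13·216.43 = 2813.59.
σ₀² = 67.22² = 4518.5284, σ² = 26.07² = 679.6449; σ² + n·σ₀² = 679.6449 + 13·4518.5284 = 59420.5141.
Posterior mean = (μ₀/σ₀² + n·x̄/σ²)/(1/σ₀² + n/σ²) = (σ²·μ₀ + σ₀²·n·x̄)/(σ² + n·σ₀²) = (679.6449·211.26 + 4518.5284·2813.59)/59420.5141 = 12856868.10253/59420.5141 = 216.3709.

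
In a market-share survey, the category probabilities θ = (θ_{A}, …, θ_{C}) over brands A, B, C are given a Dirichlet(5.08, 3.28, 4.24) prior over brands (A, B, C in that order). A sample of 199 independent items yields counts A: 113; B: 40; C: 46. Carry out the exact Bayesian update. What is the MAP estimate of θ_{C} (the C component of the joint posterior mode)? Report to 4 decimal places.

The Dirichlet prior is conjugate to the Multinomial likelihood: each posterior αⱼ = prior αⱼ + observed count nⱼ.
Posterior concentration: (118.08, 43.28, 50.24), total = 211.60.
Joint mode component: (α_{C}−1)/(Σα−K) = 49.24/208.60 = 0.2360.

0.2360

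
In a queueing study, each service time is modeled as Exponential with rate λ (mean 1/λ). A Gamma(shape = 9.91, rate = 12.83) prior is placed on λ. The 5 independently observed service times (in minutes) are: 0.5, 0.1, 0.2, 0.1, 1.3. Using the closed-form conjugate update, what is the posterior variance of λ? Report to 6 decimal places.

0.066002

With a Gamma(shape α, rate β) prior on the exponential rate λ, the posterior after n observations with total T = Σxᵢ is Gamma(α+n, β+T).
Sum of observations T = 2.2 minutes; n = 5.
Posterior: Gamma(9.91+5, 12.83+2.2) = Gamma(14.91, 15.03).
Var = α/β² = 0.066002.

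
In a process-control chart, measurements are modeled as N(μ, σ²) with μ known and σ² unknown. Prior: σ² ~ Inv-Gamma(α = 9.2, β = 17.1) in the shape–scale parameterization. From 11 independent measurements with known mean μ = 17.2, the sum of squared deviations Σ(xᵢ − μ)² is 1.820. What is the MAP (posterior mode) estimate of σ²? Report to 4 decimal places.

With known mean μ and an Inverse-Gamma(α, β) prior on σ², the Normal likelihood is conjugate: posterior is Inv-Gamma(α + n/2, β + Σ(xᵢ−μ)²/2).
Posterior: Inv-Gamma(9.2 + 11/2, 17.1 + 1.820/2) = Inv-Gamma(14.70, 18.0100).
Mode = β/(α+1) = 18.0100/15.70 = 1.1471.

1.1471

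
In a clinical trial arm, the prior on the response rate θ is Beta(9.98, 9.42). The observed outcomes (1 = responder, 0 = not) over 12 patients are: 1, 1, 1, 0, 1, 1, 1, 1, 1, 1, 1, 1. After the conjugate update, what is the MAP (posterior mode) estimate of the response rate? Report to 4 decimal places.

0.6796

The Beta prior is conjugate to a Binomial/Bernoulli likelihood; the update adds successes to α and failures to β.
Posterior: Beta(α+k, β+n−k) = Beta(9.98+11, 9.42+1) = Beta(20.98, 10.42).
Mode of Beta(a,b) for a,b>1 is (a−1)/(a+b−2) = 19.98/29.40 = 0.6796.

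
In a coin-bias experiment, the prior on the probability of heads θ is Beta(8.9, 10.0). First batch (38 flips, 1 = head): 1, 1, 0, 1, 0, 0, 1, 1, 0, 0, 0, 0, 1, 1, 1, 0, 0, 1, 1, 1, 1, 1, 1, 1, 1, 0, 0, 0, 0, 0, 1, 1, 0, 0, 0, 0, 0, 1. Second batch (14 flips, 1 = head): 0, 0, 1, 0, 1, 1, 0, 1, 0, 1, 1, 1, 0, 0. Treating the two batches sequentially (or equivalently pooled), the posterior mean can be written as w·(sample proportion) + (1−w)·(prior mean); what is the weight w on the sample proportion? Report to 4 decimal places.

The Beta prior is conjugate to a Binomial/Bernoulli likelihood; the update adds successes to α and failures to β.
Total number of flips: n = 38 + 14 = 52.
Posterior mean = (α₀+k)/(α₀+β₀+n) = [n/(α₀+β₀+n)]·(k/n) + [(α₀+β₀)/(α₀+β₀+n)]·α₀/(α₀+β₀), so only n and the prior enter the weight.
The weight on the data is w = n/(α₀+β₀+n) = 52/(8.9+10.0+52) = 52/70.9 = 0.7334.

0.7334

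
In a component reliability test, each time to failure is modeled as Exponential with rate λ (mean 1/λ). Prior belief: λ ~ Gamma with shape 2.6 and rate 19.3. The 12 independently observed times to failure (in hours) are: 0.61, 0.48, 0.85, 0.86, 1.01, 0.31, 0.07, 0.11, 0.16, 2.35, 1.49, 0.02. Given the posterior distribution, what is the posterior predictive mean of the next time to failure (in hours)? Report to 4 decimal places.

2.0309

With a Gamma(shape α, rate β) prior on the exponential rate λ, the posterior after n observations with total T = Σxᵢ is Gamma(α+n, β+T).
Sum of observations T = 8.32 hours; n = 12.
Posterior: Gamma(2.6+12, 19.3+8.32) = Gamma(14.6, 27.62).
The predictive distribution for the next observation is Lomax; its mean is β/(α−1) = 27.62/13.6 = 2.0309.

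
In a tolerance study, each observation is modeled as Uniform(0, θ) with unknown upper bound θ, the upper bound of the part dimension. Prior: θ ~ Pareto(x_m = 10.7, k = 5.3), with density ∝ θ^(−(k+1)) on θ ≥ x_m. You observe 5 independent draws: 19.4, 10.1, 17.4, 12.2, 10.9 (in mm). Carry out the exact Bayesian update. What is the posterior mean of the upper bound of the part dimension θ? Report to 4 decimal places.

A Pareto(scale x_m, shape k) prior on the upper bound θ of Uniform(0, θ) is conjugate: posterior is Pareto(max(x_m, max xᵢ), k + n).
Sample maximum = 19.4; prior scale x_m = 10.7 → posterior scale = max = 19.4.
Posterior shape = 5.3 + 5 = 10.3.
E[θ|data] = k·x_m/(k−1) = 10.3·19.4/9.3 = 21.4860.

21.4860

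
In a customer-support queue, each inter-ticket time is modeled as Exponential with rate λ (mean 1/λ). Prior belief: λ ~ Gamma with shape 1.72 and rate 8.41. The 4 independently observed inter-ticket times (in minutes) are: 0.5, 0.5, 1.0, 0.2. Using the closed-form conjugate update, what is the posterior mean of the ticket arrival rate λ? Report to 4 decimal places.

With a Gamma(shape α, rate β) prior on the exponential rate λ, the posterior after n observations with total T = Σxᵢ is Gamma(α+n, β+T).
Sum of observations T = 2.2 minutes; n = 4.
Posterior: Gamma(1.72+4, 8.41+2.2) = Gamma(5.72, 10.61).
Posterior mean of λ = α/β = 5.72/10.61 = 0.5391.

0.5391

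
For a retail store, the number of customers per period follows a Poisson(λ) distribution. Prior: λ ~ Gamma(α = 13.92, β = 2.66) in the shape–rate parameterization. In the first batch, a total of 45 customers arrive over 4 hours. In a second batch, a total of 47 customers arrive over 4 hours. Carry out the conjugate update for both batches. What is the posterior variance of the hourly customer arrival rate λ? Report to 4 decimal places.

0.9321

With a Gamma(shape α, rate β) prior, the Poisson likelihood is conjugate: the posterior is Gamma(α + ΣXᵢ, β + n).
After batch 1: Gamma(α+S, β+n) = Gamma(13.92+45, 2.66+4) = Gamma(58.92, 6.66).
After batch 2: Gamma(α+S, β+n) = Gamma(58.92+47, 6.66+4) = Gamma(105.92, 10.66).
Var = α/β² = 105.92/10.66² = 0.9321.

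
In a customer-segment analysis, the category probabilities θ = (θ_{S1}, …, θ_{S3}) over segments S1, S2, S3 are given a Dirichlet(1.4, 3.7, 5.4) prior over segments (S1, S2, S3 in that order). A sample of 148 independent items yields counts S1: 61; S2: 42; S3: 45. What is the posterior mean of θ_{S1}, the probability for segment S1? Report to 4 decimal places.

0.3937

The Dirichlet prior is conjugate to the Multinomial likelihood: each posterior αⱼ = prior αⱼ + observed count nⱼ.
Posterior concentration: (62.4, 45.7, 50.4), total = 158.5.
E[θ_{S1}|data] = α_{S1}/Σα = 62.4/158.5 = 0.3937.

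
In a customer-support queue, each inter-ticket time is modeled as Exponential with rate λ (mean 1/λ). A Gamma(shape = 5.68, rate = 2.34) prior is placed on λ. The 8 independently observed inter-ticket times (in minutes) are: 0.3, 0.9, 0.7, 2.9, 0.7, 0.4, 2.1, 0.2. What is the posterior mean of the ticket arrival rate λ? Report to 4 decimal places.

1.2979

With a Gamma(shape α, rate β) prior on the exponential rate λ, the posterior after n observations with total T = Σxᵢ is Gamma(α+n, β+T).
Sum of observations T = 8.2 minutes; n = 8.
Posterior: Gamma(5.68+8, 2.34+8.2) = Gamma(13.68, 10.54).
Posterior mean of λ = α/β = 13.68/10.54 = 1.2979.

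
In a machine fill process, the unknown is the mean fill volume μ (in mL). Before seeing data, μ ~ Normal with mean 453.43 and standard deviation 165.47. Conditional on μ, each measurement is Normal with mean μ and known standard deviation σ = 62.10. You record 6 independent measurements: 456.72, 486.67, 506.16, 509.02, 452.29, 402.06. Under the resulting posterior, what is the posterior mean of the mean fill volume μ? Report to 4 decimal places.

468.4670

For Normal data with known variance σ², a Normal(μ₀, σ₀²) prior on μ is conjugate. Posterior precision = 1/σ₀² + n/σ²; posterior mean is the precision-weighted average of μ₀ and x̄.
Σxᵢ = 456.72 + 486.67 + 506.16 + 509.02 + 452.29 + 402.06 = 2812.92, so n·x̄ = 2812.92.
σ₀² = 165.47² = 27380.3209, σ² = 62.10² = 3856.41; σ² + n·σ₀² = 3856.41 + 6·27380.3209 = 168138.3354.
Posterior mean = (μ₀/σ₀² + n·x̄/σ²)/(1/σ₀² + n/σ²) = (σ²·μ₀ + σ₀²·n·x̄)/(σ² + n·σ₀²) = (3856.41·453.43 + 27380.3209·2812.92)/168138.3354 = 78767264.252328/168138.3354 = 468.4670.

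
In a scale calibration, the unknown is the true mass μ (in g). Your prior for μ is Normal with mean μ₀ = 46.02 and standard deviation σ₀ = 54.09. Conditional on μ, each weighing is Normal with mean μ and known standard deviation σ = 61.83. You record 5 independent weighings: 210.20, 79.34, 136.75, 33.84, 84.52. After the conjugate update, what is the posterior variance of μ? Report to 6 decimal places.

606.175911

For Normal data with known variance σ², a Normal(μ₀, σ₀²) prior on μ is conjugate. Posterior precision = 1/σ₀² + n/σ²; posterior mean is the precision-weighted average of μ₀ and x̄.
σ₀² = 54.09² = 2925.7281, σ² = 61.83² = 3822.9489; σ² + n·σ₀² = 3822.9489 + 5·2925.7281 = 18451.5894.
Posterior precision = 1/σ₀² + n/σ² = 1/2925.7281 + 5/3822.9489 = (σ² + n·σ₀²)/(σ₀²σ²) = 18451.5894/(2925.7281·3822.9489); posterior variance σₙ² = σ₀²σ²/(σ² + n·σ₀²) = 2925.7281·3822.9489/18451.5894 = 606.175911.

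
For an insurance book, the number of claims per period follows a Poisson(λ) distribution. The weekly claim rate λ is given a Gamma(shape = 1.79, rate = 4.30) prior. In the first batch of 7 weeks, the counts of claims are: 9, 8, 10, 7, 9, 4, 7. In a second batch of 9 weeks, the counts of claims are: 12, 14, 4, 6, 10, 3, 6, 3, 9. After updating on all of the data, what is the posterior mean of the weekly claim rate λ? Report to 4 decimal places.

6.0488

With a Gamma(shape α, rate β) prior, the Poisson likelihood is conjugate: the posterior is Gamma(α + ΣXᵢ, β + n).
Batch 1: sum of counts S = 54 over n = 7 weeks.
After batch 1: Gamma(α+S, β+n) = Gamma(1.79+54, 4.30+7) = Gamma(55.79, 11.30).
Batch 2: sum of counts S = 67 over n = 9 weeks.
After batch 2: Gamma(α+S, β+n) = Gamma(55.79+67, 11.30+9) = Gamma(122.79, 20.30).
Posterior mean = α/β = 122.79/20.30 = 6.0488.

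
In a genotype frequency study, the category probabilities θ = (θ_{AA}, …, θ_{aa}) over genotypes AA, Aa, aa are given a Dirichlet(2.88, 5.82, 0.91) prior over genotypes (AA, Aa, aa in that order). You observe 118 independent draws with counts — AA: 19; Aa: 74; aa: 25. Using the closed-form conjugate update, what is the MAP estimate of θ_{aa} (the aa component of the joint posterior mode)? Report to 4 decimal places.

The Dirichlet prior is conjugate to the Multinomial likelihood: each posterior αⱼ = prior αⱼ + observed count nⱼ.
Posterior concentration: (21.88, 79.82, 25.91), total = 127.61.
Joint mode component: (α_{aa}−1)/(Σα−K) = 24.91/124.61 = 0.1999.

0.1999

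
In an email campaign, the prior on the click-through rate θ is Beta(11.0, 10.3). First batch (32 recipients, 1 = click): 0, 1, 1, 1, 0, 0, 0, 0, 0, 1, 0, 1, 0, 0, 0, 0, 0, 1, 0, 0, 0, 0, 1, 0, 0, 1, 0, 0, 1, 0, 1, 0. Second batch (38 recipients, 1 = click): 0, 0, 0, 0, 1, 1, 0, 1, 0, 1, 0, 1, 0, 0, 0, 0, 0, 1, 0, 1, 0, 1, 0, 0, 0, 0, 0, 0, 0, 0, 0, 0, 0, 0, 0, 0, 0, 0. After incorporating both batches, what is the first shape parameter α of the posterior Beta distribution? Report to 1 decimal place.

29.0

The Beta prior is conjugate to a Binomial/Bernoulli likelihood; the update adds successes to α and failures to β.
After batch 1: Beta(11.0+10, 10.3+22) = Beta(21.0, 32.3).
After batch 2: Beta(21.0+8, 32.3+30) = Beta(29.0, 62.3).
Posterior α = 29.0.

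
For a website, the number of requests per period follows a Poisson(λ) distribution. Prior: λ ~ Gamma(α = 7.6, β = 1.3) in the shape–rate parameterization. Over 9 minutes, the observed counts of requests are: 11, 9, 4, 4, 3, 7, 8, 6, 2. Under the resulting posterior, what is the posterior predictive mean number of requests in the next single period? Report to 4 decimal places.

With a Gamma(shape α, rate β) prior, the Poisson likelihood is conjugate: the posterior is Gamma(α + ΣXᵢ, β + n).
Sum of counts S = 54 over n = 9 minutes.
Posterior: Gamma(α+S, β+n) = Gamma(7.6+54, 1.3+9) = Gamma(61.6, 10.3).
The predictive distribution for one future period is NegBinom with mean α/β = 5.9806.

5.9806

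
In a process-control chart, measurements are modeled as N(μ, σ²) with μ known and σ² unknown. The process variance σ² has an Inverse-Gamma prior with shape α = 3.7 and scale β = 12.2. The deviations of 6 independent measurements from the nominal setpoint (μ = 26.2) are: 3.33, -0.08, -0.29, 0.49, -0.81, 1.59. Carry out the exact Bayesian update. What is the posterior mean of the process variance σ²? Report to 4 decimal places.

With known mean μ and an Inverse-Gamma(α, β) prior on σ², the Normal likelihood is conjugate: posterior is Inv-Gamma(α + n/2, β + Σ(xᵢ−μ)²/2).
Σ(xᵢ−μ)² = (3.33)² + (-0.08)² + (-0.29)² + (0.49)² + (-0.81)² + (1.59)² = 14.6037.
Posterior: Inv-Gamma(3.7 + 6/2, 12.2 + 14.6037/2) = Inv-Gamma(6.70, 19.50185).
E[σ²|data] = β/(α−1) = 19.50185/5.70 = 3.4214.

3.4214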